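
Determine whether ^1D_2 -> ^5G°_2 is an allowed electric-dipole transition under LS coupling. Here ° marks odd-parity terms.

forbidden

Initial level: S=0, L=2, J=2, parity even. Final level: S=2, L=4, J=2, parity odd.
Parity must change: even → odd — passes.
ΔS = 0: S: 0 → 2 — fails.
ΔL = 0, ±1 (not L=0↔0): L: 2 → 4, ΔL = +2 — fails.
ΔJ = 0, ±1 (not J=0↔0): J: 2 → 2, ΔJ = +0 — passes.
Rule(s) violated: ΔS, ΔL.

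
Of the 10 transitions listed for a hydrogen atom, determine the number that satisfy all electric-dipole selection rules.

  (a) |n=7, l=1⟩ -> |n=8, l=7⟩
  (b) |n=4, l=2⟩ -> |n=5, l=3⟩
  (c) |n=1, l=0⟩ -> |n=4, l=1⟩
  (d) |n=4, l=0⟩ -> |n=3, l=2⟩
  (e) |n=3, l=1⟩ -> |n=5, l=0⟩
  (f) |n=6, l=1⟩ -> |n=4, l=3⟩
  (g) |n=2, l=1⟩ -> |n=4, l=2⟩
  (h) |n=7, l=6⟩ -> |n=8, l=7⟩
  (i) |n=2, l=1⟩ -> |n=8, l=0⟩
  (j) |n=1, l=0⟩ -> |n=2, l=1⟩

(a) forbidden — Δl = +6 (E1 requires Δl = ±1)
(b) allowed
(c) allowed
(d) forbidden — Δl = +2 (E1 requires Δl = ±1)
(e) allowed
(f) forbidden — Δl = +2 (E1 requires Δl = ±1)
(g) allowed
(h) allowed
(i) allowed
(j) allowed
Total allowed: 7 of 10.

7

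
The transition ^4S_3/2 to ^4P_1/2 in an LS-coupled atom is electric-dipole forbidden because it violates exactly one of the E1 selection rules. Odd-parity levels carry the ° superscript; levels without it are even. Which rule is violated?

parity

Parity must change: even → even — fails.
ΔS = 0: S: 3/2 → 3/2 — passes.
ΔL = 0, ±1 (not L=0↔0): L: 0 → 1, ΔL = +1 — passes.
ΔJ = 0, ±1 (not J=0↔0): J: 3/2 → 1/2, ΔJ = -1 — passes.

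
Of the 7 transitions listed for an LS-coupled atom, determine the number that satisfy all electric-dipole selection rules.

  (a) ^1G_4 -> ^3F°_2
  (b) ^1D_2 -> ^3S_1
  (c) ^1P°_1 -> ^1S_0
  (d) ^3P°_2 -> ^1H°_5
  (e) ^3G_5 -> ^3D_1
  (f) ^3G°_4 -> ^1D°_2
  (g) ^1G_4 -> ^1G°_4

(a) forbidden (ΔS, ΔJ fail)
(b) forbidden (parity, ΔS, ΔL fail)
(c) allowed
(d) forbidden (parity, ΔS, ΔL, ΔJ fail)
(e) forbidden (parity, ΔL, ΔJ fail)
(f) forbidden (parity, ΔS, ΔL, ΔJ fail)
(g) allowed
Total allowed: 2 of 7.

2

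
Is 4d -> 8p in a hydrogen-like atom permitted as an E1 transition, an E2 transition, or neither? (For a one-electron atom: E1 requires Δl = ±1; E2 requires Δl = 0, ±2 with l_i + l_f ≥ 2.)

Δl = 1 − 2 = -1; l_i + l_f = 3.
E1 (Δl = ±1): satisfied.
E2 (Δl = 0,±2, l_i+l_f ≥ 2): not satisfied.

E1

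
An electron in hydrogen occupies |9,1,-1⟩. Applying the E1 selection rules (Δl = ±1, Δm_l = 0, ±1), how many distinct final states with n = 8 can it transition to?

4

E1 requires Δl = ±1, so l_f ∈ {0, 2}; with 0 ≤ l_f ≤ n_f−1 = 7, the allowed l_f values are {0, 2}.
For l_f = 0: m_f ∈ {m_i−1, m_i, m_i+1} ∩ [−0, 0] = {0} → 1 state.
For l_f = 2: m_f ∈ {m_i−1, m_i, m_i+1} ∩ [−2, 2] = {-2, -1, 0} → 3 states.
Total: 4.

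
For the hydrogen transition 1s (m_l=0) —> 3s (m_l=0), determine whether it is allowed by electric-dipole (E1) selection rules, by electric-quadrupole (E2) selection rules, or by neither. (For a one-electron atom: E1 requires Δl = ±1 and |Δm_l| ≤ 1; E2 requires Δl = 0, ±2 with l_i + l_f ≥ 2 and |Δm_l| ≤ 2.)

neither

Δl = 0 − 0 = +0; l_i + l_f = 0.
Δm_l = +0.
E1 (Δl = ±1, |Δm_l| ≤ 1): not satisfied.
E2 (Δl = 0,±2, l_i+l_f ≥ 2, |Δm_l| ≤ 2): not satisfied.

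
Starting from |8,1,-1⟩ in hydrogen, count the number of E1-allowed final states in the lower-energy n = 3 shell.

4

E1 requires Δl = ±1, so l_f ∈ {0, 2}; with 0 ≤ l_f ≤ n_f−1 = 2, the allowed l_f values are {0, 2}.
For l_f = 0: m_f ∈ {m_i−1, m_i, m_i+1} ∩ [−0, 0] = {0} → 1 state.
For l_f = 2: m_f ∈ {m_i−1, m_i, m_i+1} ∩ [−2, 2] = {-2, -1, 0} → 3 states.
Total: 4.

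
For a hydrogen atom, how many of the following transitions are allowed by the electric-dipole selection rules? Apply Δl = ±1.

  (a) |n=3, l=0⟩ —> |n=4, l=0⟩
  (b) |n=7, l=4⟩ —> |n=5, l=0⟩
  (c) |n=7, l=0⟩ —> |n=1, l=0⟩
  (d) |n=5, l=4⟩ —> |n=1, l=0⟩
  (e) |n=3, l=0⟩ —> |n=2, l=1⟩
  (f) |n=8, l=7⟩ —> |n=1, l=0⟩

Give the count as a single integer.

(a) forbidden — Δl = +0 (E1 requires Δl = ±1)
(b) forbidden — Δl = -4 (E1 requires Δl = ±1)
(c) forbidden — Δl = +0 (E1 requires Δl = ±1)
(d) forbidden — Δl = -4 (E1 requires Δl = ±1)
(e) allowed
(f) forbidden — Δl = -7 (E1 requires Δl = ±1)
Total allowed: 1 of 6.

1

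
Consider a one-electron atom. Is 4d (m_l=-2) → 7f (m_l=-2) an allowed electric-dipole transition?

allowed

Δl = 3 − 2 = +1; the E1 rule Δl = ±1 is ✓.
Δm_l = -2 − (-2) = +0. E1 requires Δm_l = 0, ±1: ✓.
All E1 selection rules are satisfied.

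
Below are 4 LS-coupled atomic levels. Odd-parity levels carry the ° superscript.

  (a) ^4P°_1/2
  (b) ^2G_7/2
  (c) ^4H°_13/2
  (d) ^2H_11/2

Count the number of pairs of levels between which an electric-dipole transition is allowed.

(a)–(b): forbidden (ΔS, ΔL, ΔJ).
(a)–(c): forbidden (parity, ΔL, ΔJ).
(a)–(d): forbidden (ΔS, ΔL, ΔJ).
(b)–(c): forbidden (ΔS, ΔJ).
(b)–(d): forbidden (parity, ΔJ).
(c)–(d): forbidden (ΔS).
Allowed pairs: 0 of 6.

0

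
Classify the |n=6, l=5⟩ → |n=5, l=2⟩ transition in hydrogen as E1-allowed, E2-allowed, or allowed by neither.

neither

Δl = 2 − 5 = -3; l_i + l_f = 7.
E1 (Δl = ±1): not satisfied.
E2 (Δl = 0,±2, l_i+l_f ≥ 2): not satisfied.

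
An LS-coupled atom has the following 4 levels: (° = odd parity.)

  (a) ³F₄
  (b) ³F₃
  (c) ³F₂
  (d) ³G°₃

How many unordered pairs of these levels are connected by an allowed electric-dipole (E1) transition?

(a)–(b): forbidden (parity).
(a)–(c): forbidden (parity, ΔJ).
(a)–(d): allowed.
(b)–(c): forbidden (parity).
(b)–(d): allowed.
(c)–(d): allowed.
Allowed pairs: 3 of 6.

3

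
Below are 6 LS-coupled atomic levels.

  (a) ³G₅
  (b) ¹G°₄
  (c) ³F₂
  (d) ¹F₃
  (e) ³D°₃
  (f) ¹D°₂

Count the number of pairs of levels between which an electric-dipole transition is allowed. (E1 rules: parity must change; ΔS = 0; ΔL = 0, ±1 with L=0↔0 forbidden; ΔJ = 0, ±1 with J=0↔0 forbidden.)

(a)–(b): forbidden (ΔS).
(a)–(c): forbidden (parity, ΔJ).
(a)–(d): forbidden (parity, ΔS, ΔJ).
(a)–(e): forbidden (ΔL, ΔJ).
(a)–(f): forbidden (ΔS, ΔL, ΔJ).
(b)–(c): forbidden (ΔS, ΔJ).
(b)–(d): allowed.
(b)–(e): forbidden (parity, ΔS, ΔL).
(b)–(f): forbidden (parity, ΔL, ΔJ).
(c)–(d): forbidden (parity, ΔS).
(c)–(e): allowed.
(c)–(f): forbidden (ΔS).
(d)–(e): forbidden (ΔS).
(d)–(f): allowed.
(e)–(f): forbidden (parity, ΔS).
Allowed pairs: 3 of 15.

3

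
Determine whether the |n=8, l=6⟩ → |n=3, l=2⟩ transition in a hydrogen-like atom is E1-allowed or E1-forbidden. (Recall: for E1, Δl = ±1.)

Δl = 2 − 6 = -4; the E1 rule Δl = ±1 is fails.
The transition is electric-dipole forbidden.

forbidden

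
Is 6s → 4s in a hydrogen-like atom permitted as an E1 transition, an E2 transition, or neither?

Δl = 0 − 0 = +0; l_i + l_f = 0.
E1 (Δl = ±1): not satisfied.
E2 (Δl = 0,±2, l_i+l_f ≥ 2): not satisfied.

neither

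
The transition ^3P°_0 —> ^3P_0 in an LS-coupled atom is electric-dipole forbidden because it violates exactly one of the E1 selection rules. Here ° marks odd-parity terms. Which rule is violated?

the J=0 ↔ J=0 exclusion

Reading off the term symbols: S 1→1, L 1→1, J 0→0, parity odd→even.
ΔJ = 0, ±1 (not J=0↔0): J: 0 → 0, ΔJ = +0 — fails.
Parity must change: odd → even — ok.
ΔS = 0: S: 1 → 1 — ok.
ΔL = 0, ±1 (not L=0↔0): L: 1 → 1, ΔL = +0 — ok.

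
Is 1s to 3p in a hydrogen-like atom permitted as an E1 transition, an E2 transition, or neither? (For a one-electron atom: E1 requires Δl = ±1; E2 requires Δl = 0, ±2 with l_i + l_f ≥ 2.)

Δl = 1 − 0 = +1; l_i + l_f = 1.
E1 (Δl = ±1): satisfied.
E2 (Δl = 0,±2, l_i+l_f ≥ 2): not satisfied.

E1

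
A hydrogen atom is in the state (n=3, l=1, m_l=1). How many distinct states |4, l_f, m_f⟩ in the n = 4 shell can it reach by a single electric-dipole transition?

E1 requires Δl = ±1, so l_f ∈ {0, 2}; with 0 ≤ l_f ≤ n_f−1 = 3, the allowed l_f values are {0, 2}.
For l_f = 0: m_f ∈ {m_i−1, m_i, m_i+1} ∩ [−0, 0] = {0} → 1 state.
For l_f = 2: m_f ∈ {m_i−1, m_i, m_i+1} ∩ [−2, 2] = {0, 1, 2} → 3 states.
Total: 4.

4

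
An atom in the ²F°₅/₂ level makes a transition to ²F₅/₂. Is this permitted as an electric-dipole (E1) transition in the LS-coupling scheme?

allowed

Initial level: S=1/2, L=3, J=5/2, parity odd. Final level: S=1/2, L=3, J=5/2, parity even.
Parity must change: odd → even — satisfied.
ΔS = 0: S: 1/2 → 1/2 — satisfied.
ΔL = 0, ±1 (not L=0↔0): L: 3 → 3, ΔL = +0 — satisfied.
ΔJ = 0, ±1 (not J=0↔0): J: 5/2 → 5/2, ΔJ = +0 — satisfied.
All four E1 rules are satisfied.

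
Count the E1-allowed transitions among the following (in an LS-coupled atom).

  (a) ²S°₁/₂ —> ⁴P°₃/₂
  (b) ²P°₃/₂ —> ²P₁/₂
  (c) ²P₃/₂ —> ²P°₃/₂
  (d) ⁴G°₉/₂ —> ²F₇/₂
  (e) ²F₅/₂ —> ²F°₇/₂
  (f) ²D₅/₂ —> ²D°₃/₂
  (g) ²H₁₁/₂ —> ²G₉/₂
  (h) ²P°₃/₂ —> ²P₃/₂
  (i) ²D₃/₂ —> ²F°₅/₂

6

(a) forbidden (parity, ΔS fail)
(b) allowed
(c) allowed
(d) forbidden (ΔS fails)
(e) allowed
(f) allowed
(g) forbidden (parity fails)
(h) allowed
(i) allowed
Total allowed: 6 of 9.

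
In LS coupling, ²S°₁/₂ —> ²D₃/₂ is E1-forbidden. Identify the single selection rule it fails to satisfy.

Reading off the term symbols: S 1/2→1/2, L 0→2, J 1/2→3/2, parity odd→even.
Parity must change: odd → even — ✓.
ΔS = 0: S: 1/2 → 1/2 — ✓.
ΔL = 0, ±1 (not L=0↔0): L: 0 → 2, ΔL = +2 — ✗.
ΔJ = 0, ±1 (not J=0↔0): J: 1/2 → 3/2, ΔJ = +1 — ✓.

the ΔL = 0, ±1 rule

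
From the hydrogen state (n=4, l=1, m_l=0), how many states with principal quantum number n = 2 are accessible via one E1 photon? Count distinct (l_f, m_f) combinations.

1

E1 requires Δl = ±1, so l_f ∈ {0, 2}; with 0 ≤ l_f ≤ n_f−1 = 1, the allowed l_f values are {0}.
For l_f = 0: m_f ∈ {m_i−1, m_i, m_i+1} ∩ [−0, 0] = {0} → 1 state.
Total: 1.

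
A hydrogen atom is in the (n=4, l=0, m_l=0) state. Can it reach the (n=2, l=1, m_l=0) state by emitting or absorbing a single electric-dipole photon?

allowed

Initial l = 0, final l = 1, so Δl = +1. E1 requires Δl = ±1: ✓.
m_l: 0 → 0 (Δm_l = +0). |Δm_l| ≤ 1 ✓.
All E1 selection rules are satisfied.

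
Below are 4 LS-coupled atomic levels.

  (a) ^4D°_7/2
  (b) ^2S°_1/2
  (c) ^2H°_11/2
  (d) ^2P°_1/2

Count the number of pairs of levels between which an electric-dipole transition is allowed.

0

(a)–(b): forbidden (parity, ΔS, ΔL, ΔJ).
(a)–(c): forbidden (parity, ΔS, ΔL, ΔJ).
(a)–(d): forbidden (parity, ΔS, ΔJ).
(b)–(c): forbidden (parity, ΔL, ΔJ).
(b)–(d): forbidden (parity).
(c)–(d): forbidden (parity, ΔL, ΔJ).
Allowed pairs: 0 of 6.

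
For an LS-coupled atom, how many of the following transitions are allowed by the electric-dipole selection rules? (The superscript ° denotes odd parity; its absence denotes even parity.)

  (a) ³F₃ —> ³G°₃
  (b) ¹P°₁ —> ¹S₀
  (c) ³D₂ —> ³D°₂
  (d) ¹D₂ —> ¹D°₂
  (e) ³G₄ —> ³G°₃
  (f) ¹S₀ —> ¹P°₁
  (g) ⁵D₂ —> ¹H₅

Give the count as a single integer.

(a) allowed
(b) allowed
(c) allowed
(d) allowed
(e) allowed
(f) allowed
(g) forbidden (parity, ΔS, ΔL, ΔJ fail)
Total allowed: 6 of 7.

6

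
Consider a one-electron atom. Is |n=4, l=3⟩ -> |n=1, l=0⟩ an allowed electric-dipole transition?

Δl = 0 − 3 = -3; the E1 rule Δl = ±1 is fails.
The transition is electric-dipole forbidden.

forbidden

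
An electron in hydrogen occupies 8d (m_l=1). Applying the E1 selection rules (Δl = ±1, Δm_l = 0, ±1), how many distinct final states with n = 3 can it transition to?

E1 requires Δl = ±1, so l_f ∈ {1, 3}; with 0 ≤ l_f ≤ n_f−1 = 2, the allowed l_f values are {1}.
For l_f = 1: m_f ∈ {m_i−1, m_i, m_i+1} ∩ [−1, 1] = {0, 1} → 2 states.
Total: 2.

2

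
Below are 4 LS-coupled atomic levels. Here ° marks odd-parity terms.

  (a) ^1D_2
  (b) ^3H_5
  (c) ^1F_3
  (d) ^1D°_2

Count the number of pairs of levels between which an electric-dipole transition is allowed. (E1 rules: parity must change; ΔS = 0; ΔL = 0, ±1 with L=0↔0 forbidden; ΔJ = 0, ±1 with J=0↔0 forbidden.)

2

(a)–(b): forbidden (parity, ΔS, ΔL, ΔJ).
(a)–(c): forbidden (parity).
(a)–(d): allowed.
(b)–(c): forbidden (parity, ΔS, ΔL, ΔJ).
(b)–(d): forbidden (ΔS, ΔL, ΔJ).
(c)–(d): allowed.
Allowed pairs: 2 of 6.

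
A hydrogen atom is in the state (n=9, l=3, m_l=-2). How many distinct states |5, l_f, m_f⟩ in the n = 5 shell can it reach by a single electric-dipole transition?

5

E1 requires Δl = ±1, so l_f ∈ {2, 4}; with 0 ≤ l_f ≤ n_f−1 = 4, the allowed l_f values are {2, 4}.
For l_f = 2: m_f ∈ {m_i−1, m_i, m_i+1} ∩ [−2, 2] = {-2, -1} → 2 states.
For l_f = 4: m_f ∈ {m_i−1, m_i, m_i+1} ∩ [−4, 4] = {-3, -2, -1} → 3 states.
Total: 5.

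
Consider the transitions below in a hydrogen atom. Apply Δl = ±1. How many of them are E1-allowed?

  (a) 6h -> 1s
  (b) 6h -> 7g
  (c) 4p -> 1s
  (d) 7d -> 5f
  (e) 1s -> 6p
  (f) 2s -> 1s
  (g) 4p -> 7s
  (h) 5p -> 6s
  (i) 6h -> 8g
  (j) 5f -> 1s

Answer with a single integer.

(a) forbidden — Δl = -5 (E1 requires Δl = ±1)
(b) allowed
(c) allowed
(d) allowed
(e) allowed
(f) forbidden — Δl = +0 (E1 requires Δl = ±1)
(g) allowed
(h) allowed
(i) allowed
(j) forbidden — Δl = -3 (E1 requires Δl = ±1)
Total allowed: 7 of 10.

7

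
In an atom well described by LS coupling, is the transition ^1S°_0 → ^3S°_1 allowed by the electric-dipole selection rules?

Reading off the term symbols: S 0→1, L 0→0, J 0→1, parity odd→odd.
Parity must change: odd → odd — violated.
ΔS = 0: S: 0 → 1 — violated.
ΔL = 0, ±1 (not L=0↔0): L: 0 → 0, ΔL = +0 — violated.
ΔJ = 0, ±1 (not J=0↔0): J: 0 → 1, ΔJ = +1 — satisfied.
Rule(s) violated: parity, ΔS, ΔL.

forbidden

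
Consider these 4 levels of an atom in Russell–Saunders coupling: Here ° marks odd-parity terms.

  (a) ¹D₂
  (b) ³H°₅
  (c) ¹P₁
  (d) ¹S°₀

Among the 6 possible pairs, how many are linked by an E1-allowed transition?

1

(a)–(b): forbidden (ΔS, ΔL, ΔJ).
(a)–(c): forbidden (parity).
(a)–(d): forbidden (ΔL, ΔJ).
(b)–(c): forbidden (ΔS, ΔL, ΔJ).
(b)–(d): forbidden (parity, ΔS, ΔL, ΔJ).
(c)–(d): allowed.
Allowed pairs: 1 of 6.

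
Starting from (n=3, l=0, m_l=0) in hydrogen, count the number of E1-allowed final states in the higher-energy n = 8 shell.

E1 requires Δl = ±1, so l_f ∈ {-1, 1}; with 0 ≤ l_f ≤ n_f−1 = 7, the allowed l_f values are {1}.
For l_f = 1: m_f ∈ {m_i−1, m_i, m_i+1} ∩ [−1, 1] = {-1, 0, 1} → 3 states.
Total: 3.

3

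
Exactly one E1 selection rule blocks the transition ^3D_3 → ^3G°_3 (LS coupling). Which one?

Parity must change: even → odd — ok.
ΔS = 0: S: 1 → 1 — ok.
ΔL = 0, ±1 (not L=0↔0): L: 2 → 4, ΔL = +2 — fails.
ΔJ = 0, ±1 (not J=0↔0): J: 3 → 3, ΔJ = +0 — ok.

the ΔL = 0, ±1 rule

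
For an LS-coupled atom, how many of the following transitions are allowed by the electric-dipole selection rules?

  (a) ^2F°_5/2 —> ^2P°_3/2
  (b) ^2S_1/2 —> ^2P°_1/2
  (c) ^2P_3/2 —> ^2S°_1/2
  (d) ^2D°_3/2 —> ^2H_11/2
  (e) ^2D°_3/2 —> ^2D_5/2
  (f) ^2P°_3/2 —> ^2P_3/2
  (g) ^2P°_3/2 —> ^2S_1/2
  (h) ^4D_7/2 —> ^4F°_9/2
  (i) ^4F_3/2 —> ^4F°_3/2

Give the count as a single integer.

(a) forbidden (parity, ΔL fail)
(b) allowed
(c) allowed
(d) forbidden (ΔL, ΔJ fail)
(e) allowed
(f) allowed
(g) allowed
(h) allowed
(i) allowed
Total allowed: 7 of 9.

7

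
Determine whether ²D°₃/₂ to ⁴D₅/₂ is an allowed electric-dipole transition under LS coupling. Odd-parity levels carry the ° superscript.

forbidden

Parity must change: odd → even — ok.
ΔL = 0, ±1 (not L=0↔0): L: 2 → 2, ΔL = +0 — ok.
ΔS = 0: S: 1/2 → 3/2 — fails.
ΔJ = 0, ±1 (not J=0↔0): J: 3/2 → 5/2, ΔJ = +1 — ok.
Rule(s) violated: ΔS.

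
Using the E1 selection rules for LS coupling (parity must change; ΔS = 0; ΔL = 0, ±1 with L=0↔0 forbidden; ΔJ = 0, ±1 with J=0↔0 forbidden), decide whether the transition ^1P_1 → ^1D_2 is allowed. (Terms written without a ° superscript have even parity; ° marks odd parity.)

Initial level: S=0, L=1, J=1, parity even. Final level: S=0, L=2, J=2, parity even.
ΔL = 0, ±1 (not L=0↔0): L: 1 → 2, ΔL = +1 — ok.
Parity must change: even → even — fails.
ΔS = 0: S: 0 → 0 — ok.
ΔJ = 0, ±1 (not J=0↔0): J: 1 → 2, ΔJ = +1 — ok.
Rule(s) violated: parity.

forbidden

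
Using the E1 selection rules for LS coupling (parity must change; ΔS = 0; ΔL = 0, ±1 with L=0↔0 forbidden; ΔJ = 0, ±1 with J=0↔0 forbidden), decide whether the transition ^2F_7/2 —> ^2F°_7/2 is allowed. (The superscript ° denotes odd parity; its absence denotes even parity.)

allowed

Initial level: S=1/2, L=3, J=7/2, parity even. Final level: S=1/2, L=3, J=7/2, parity odd.
Parity must change: even → odd — ✓.
ΔS = 0: S: 1/2 → 1/2 — ✓.
ΔL = 0, ±1 (not L=0↔0): L: 3 → 3, ΔL = +0 — ✓.
ΔJ = 0, ±1 (not J=0↔0): J: 7/2 → 7/2, ΔJ = +0 — ✓.
All four E1 rules are satisfied.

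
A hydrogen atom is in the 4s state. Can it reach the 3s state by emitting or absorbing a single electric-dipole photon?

forbidden

l: 0 → 0 (Δl = +0). Δl = ±1 ✗.
The transition is electric-dipole forbidden.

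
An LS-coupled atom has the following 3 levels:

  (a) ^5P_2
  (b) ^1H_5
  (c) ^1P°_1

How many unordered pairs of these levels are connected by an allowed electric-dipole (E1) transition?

0

(a)–(b): forbidden (parity, ΔS, ΔL, ΔJ).
(a)–(c): forbidden (ΔS).
(b)–(c): forbidden (ΔL, ΔJ).
Allowed pairs: 0 of 3.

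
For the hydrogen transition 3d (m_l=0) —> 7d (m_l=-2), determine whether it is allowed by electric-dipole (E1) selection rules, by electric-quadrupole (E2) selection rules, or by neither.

E2

Δl = 2 − 2 = +0; l_i + l_f = 4.
Δm_l = -2.
E1 (Δl = ±1, |Δm_l| ≤ 1): not satisfied.
E2 (Δl = 0,±2, l_i+l_f ≥ 2, |Δm_l| ≤ 2): satisfied.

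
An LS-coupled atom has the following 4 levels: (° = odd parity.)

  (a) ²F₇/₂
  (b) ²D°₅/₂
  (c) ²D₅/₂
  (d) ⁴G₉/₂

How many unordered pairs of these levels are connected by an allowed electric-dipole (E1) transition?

(a)–(b): allowed.
(a)–(c): forbidden (parity).
(a)–(d): forbidden (parity, ΔS).
(b)–(c): allowed.
(b)–(d): forbidden (ΔS, ΔL, ΔJ).
(c)–(d): forbidden (parity, ΔS, ΔL, ΔJ).
Allowed pairs: 2 of 6.

2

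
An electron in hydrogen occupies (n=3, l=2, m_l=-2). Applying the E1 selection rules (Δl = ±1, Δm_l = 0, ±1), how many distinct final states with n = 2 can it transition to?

E1 requires Δl = ±1, so l_f ∈ {1, 3}; with 0 ≤ l_f ≤ n_f−1 = 1, the allowed l_f values are {1}.
For l_f = 1: m_f ∈ {m_i−1, m_i, m_i+1} ∩ [−1, 1] = {-1} → 1 state.
Total: 1.

1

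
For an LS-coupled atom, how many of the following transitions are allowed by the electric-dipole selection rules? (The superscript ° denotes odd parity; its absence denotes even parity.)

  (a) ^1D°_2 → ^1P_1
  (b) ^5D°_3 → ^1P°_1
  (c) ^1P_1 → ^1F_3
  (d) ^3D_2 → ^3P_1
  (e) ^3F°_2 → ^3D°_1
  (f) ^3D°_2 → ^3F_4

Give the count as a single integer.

(a) allowed
(b) forbidden (parity, ΔS, ΔJ fail)
(c) forbidden (parity, ΔL, ΔJ fail)
(d) forbidden (parity fails)
(e) forbidden (parity fails)
(f) forbidden (ΔJ fails)
Total allowed: 1 of 6.

1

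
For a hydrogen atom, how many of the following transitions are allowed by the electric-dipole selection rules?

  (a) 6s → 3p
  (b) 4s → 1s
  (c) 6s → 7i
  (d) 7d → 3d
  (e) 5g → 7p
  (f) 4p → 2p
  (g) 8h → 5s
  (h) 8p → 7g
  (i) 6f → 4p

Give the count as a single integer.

1

(a) allowed
(b) forbidden — Δl = +0 (E1 requires Δl = ±1)
(c) forbidden — Δl = +6 (E1 requires Δl = ±1)
(d) forbidden — Δl = +0 (E1 requires Δl = ±1)
(e) forbidden — Δl = -3 (E1 requires Δl = ±1)
(f) forbidden — Δl = +0 (E1 requires Δl = ±1)
(g) forbidden — Δl = -5 (E1 requires Δl = ±1)
(h) forbidden — Δl = +3 (E1 requires Δl = ±1)
(i) forbidden — Δl = -2 (E1 requires Δl = ±1)
Total allowed: 1 of 9.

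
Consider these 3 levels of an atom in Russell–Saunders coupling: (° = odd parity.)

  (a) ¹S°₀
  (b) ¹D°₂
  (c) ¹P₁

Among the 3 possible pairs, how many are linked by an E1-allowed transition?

(a)–(b): forbidden (parity, ΔL, ΔJ).
(a)–(c): allowed.
(b)–(c): allowed.
Allowed pairs: 2 of 3.

2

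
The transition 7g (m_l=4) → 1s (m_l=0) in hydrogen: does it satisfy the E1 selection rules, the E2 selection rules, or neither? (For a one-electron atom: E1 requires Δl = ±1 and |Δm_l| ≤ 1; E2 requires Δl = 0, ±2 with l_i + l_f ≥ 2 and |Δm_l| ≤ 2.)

neither

Δl = 0 − 4 = -4; l_i + l_f = 4.
Δm_l = -4.
E1 (Δl = ±1, |Δm_l| ≤ 1): not satisfied.
E2 (Δl = 0,±2, l_i+l_f ≥ 2, |Δm_l| ≤ 2): not satisfied.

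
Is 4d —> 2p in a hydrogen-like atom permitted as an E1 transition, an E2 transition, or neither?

E1

Δl = 1 − 2 = -1; l_i + l_f = 3.
E1 (Δl = ±1): satisfied.
E2 (Δl = 0,±2, l_i+l_f ≥ 2): not satisfied.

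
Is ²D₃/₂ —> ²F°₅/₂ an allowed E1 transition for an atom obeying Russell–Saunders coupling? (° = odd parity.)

allowed

Reading off the term symbols: S 1/2→1/2, L 2→3, J 3/2→5/2, parity even→odd.
ΔL = 0, ±1 (not L=0↔0): L: 2 → 3, ΔL = +1 — ok.
ΔS = 0: S: 1/2 → 1/2 — ok.
Parity must change: even → odd — ok.
ΔJ = 0, ±1 (not J=0↔0): J: 3/2 → 5/2, ΔJ = +1 — ok.
All four E1 rules are satisfied.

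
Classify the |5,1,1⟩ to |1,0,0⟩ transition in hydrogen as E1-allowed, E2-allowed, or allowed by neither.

Δl = 0 − 1 = -1; l_i + l_f = 1.
Δm_l = -1.
E1 (Δl = ±1, |Δm_l| ≤ 1): satisfied.
E2 (Δl = 0,±2, l_i+l_f ≥ 2, |Δm_l| ≤ 2): not satisfied.

E1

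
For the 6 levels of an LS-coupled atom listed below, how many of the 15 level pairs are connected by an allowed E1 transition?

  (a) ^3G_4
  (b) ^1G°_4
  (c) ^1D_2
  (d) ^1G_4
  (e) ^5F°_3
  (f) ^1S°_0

1

(a)–(b): forbidden (ΔS).
(a)–(c): forbidden (parity, ΔS, ΔL, ΔJ).
(a)–(d): forbidden (parity, ΔS).
(a)–(e): forbidden (ΔS).
(a)–(f): forbidden (ΔS, ΔL, ΔJ).
(b)–(c): forbidden (ΔL, ΔJ).
(b)–(d): allowed.
(b)–(e): forbidden (parity, ΔS).
(b)–(f): forbidden (parity, ΔL, ΔJ).
(c)–(d): forbidden (parity, ΔL, ΔJ).
(c)–(e): forbidden (ΔS).
(c)–(f): forbidden (ΔL, ΔJ).
(d)–(e): forbidden (ΔS).
(d)–(f): forbidden (ΔL, ΔJ).
(e)–(f): forbidden (parity, ΔS, ΔL, ΔJ).
Allowed pairs: 1 of 15.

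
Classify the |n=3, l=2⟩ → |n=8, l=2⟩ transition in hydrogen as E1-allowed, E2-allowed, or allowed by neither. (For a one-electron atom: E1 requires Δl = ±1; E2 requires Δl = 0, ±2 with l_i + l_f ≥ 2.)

E2

Δl = 2 − 2 = +0; l_i + l_f = 4.
E1 (Δl = ±1): not satisfied.
E2 (Δl = 0,±2, l_i+l_f ≥ 2): satisfied.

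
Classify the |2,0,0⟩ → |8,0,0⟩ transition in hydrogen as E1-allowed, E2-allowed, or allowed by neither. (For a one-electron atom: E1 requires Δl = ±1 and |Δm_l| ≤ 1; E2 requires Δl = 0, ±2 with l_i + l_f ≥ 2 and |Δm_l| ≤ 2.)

Δl = 0 − 0 = +0; l_i + l_f = 0.
Δm_l = +0.
E1 (Δl = ±1, |Δm_l| ≤ 1): not satisfied.
E2 (Δl = 0,±2, l_i+l_f ≥ 2, |Δm_l| ≤ 2): not satisfied.

neither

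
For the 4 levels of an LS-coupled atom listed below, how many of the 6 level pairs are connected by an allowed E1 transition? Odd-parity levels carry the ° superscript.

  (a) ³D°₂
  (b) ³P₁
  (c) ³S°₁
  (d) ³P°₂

3

(a)–(b): allowed.
(a)–(c): forbidden (parity, ΔL).
(a)–(d): forbidden (parity).
(b)–(c): allowed.
(b)–(d): allowed.
(c)–(d): forbidden (parity).
Allowed pairs: 3 of 6.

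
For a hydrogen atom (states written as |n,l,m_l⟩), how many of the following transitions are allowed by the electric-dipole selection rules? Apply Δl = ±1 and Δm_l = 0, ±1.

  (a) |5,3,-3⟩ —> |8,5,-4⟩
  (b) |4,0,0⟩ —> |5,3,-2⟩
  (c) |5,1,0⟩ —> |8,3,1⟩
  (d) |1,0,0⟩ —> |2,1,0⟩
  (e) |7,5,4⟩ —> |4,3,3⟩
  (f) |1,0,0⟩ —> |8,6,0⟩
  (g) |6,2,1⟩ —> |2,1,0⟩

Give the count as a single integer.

2

(a) forbidden — Δl = +2 (E1 requires Δl = ±1)
(b) forbidden — Δl = +3 (E1 requires Δl = ±1); Δm_l = -2 (E1 requires Δm_l = 0, ±1)
(c) forbidden — Δl = +2 (E1 requires Δl = ±1)
(d) allowed
(e) forbidden — Δl = -2 (E1 requires Δl = ±1)
(f) forbidden — Δl = +6 (E1 requires Δl = ±1)
(g) allowed
Total allowed: 2 of 7.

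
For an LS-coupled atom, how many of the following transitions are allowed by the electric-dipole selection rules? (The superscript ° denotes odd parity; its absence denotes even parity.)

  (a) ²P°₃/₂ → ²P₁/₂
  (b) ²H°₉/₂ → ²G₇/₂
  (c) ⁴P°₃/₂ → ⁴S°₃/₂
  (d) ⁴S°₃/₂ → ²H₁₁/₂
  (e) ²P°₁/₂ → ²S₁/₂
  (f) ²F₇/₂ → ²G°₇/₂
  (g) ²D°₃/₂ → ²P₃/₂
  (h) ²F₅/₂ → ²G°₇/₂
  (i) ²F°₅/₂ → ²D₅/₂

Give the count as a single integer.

7

(a) allowed
(b) allowed
(c) forbidden (parity fails)
(d) forbidden (ΔS, ΔL, ΔJ fail)
(e) allowed
(f) allowed
(g) allowed
(h) allowed
(i) allowed
Total allowed: 7 of 9.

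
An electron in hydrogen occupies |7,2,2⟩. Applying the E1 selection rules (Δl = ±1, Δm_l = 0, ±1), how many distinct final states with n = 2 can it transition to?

1

E1 requires Δl = ±1, so l_f ∈ {1, 3}; with 0 ≤ l_f ≤ n_f−1 = 1, the allowed l_f values are {1}.
For l_f = 1: m_f ∈ {m_i−1, m_i, m_i+1} ∩ [−1, 1] = {1} → 1 state.
Total: 1.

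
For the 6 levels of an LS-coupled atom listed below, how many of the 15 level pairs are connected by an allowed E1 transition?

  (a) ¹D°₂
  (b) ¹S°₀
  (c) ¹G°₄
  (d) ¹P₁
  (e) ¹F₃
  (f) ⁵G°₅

4

(a)–(b): forbidden (parity, ΔL, ΔJ).
(a)–(c): forbidden (parity, ΔL, ΔJ).
(a)–(d): allowed.
(a)–(e): allowed.
(a)–(f): forbidden (parity, ΔS, ΔL, ΔJ).
(b)–(c): forbidden (parity, ΔL, ΔJ).
(b)–(d): allowed.
(b)–(e): forbidden (ΔL, ΔJ).
(b)–(f): forbidden (parity, ΔS, ΔL, ΔJ).
(c)–(d): forbidden (ΔL, ΔJ).
(c)–(e): allowed.
(c)–(f): forbidden (parity, ΔS).
(d)–(e): forbidden (parity, ΔL, ΔJ).
(d)–(f): forbidden (ΔS, ΔL, ΔJ).
(e)–(f): forbidden (ΔS, ΔJ).
Allowed pairs: 4 of 15.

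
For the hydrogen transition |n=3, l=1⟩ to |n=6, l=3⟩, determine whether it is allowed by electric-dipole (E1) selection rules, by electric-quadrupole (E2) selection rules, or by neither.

Δl = 3 − 1 = +2; l_i + l_f = 4.
E1 (Δl = ±1): not satisfied.
E2 (Δl = 0,±2, l_i+l_f ≥ 2): satisfied.

E2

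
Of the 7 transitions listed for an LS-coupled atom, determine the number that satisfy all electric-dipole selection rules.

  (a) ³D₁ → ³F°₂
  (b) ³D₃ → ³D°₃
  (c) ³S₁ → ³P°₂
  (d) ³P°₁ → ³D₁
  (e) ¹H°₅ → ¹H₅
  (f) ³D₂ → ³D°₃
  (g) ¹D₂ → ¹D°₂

(a) allowed
(b) allowed
(c) allowed
(d) allowed
(e) allowed
(f) allowed
(g) allowed
Total allowed: 7 of 7.

7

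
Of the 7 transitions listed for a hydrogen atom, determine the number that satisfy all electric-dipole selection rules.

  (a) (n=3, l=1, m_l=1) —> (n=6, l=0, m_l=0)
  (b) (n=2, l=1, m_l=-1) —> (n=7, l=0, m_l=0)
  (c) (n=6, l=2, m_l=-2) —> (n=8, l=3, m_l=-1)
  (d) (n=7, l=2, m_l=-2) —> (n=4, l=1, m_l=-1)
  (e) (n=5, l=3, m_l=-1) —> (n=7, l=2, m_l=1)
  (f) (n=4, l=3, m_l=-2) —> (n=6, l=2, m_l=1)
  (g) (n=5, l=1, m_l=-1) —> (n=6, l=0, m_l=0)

(a) allowed
(b) allowed
(c) allowed
(d) allowed
(e) forbidden — Δm_l = +2 (E1 requires Δm_l = 0, ±1)
(f) forbidden — Δm_l = +3 (E1 requires Δm_l = 0, ±1)
(g) allowed
Total allowed: 5 of 7.

5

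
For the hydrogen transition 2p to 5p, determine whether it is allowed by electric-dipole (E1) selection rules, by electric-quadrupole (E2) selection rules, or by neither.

E2

Δl = 1 − 1 = +0; l_i + l_f = 2.
E1 (Δl = ±1): not satisfied.
E2 (Δl = 0,±2, l_i+l_f ≥ 2): satisfied.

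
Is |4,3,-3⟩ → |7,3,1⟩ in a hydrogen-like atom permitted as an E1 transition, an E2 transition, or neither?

neither

Δl = 3 − 3 = +0; l_i + l_f = 6.
Δm_l = +4.
E1 (Δl = ±1, |Δm_l| ≤ 1): not satisfied.
E2 (Δl = 0,±2, l_i+l_f ≥ 2, |Δm_l| ≤ 2): not satisfied.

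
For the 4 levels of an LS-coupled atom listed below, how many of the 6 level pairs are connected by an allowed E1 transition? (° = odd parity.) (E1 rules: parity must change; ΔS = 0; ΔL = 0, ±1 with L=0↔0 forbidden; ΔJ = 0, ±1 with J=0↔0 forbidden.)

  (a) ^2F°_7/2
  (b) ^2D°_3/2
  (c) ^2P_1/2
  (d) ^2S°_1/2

2

(a)–(b): forbidden (parity, ΔJ).
(a)–(c): forbidden (ΔL, ΔJ).
(a)–(d): forbidden (parity, ΔL, ΔJ).
(b)–(c): allowed.
(b)–(d): forbidden (parity, ΔL).
(c)–(d): allowed.
Allowed pairs: 2 of 6.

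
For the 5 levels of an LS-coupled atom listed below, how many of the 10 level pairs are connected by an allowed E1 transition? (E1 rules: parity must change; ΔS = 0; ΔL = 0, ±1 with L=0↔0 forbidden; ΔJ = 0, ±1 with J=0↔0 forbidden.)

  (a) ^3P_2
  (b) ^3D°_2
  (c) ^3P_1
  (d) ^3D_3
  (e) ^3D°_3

(a)–(b): allowed.
(a)–(c): forbidden (parity).
(a)–(d): forbidden (parity).
(a)–(e): allowed.
(b)–(c): allowed.
(b)–(d): allowed.
(b)–(e): forbidden (parity).
(c)–(d): forbidden (parity, ΔJ).
(c)–(e): forbidden (ΔJ).
(d)–(e): allowed.
Allowed pairs: 5 of 10.

5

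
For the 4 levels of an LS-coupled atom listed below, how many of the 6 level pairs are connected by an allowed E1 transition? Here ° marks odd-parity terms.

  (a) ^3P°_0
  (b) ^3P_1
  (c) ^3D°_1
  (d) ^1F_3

(a)–(b): allowed.
(a)–(c): forbidden (parity).
(a)–(d): forbidden (ΔS, ΔL, ΔJ).
(b)–(c): allowed.
(b)–(d): forbidden (parity, ΔS, ΔL, ΔJ).
(c)–(d): forbidden (ΔS, ΔJ).
Allowed pairs: 2 of 6.

2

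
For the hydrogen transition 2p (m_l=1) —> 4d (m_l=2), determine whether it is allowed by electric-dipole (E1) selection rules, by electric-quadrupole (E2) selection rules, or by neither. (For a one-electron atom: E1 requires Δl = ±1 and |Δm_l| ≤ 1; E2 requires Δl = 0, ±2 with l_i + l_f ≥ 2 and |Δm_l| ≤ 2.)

E1

Δl = 2 − 1 = +1; l_i + l_f = 3.
Δm_l = +1.
E1 (Δl = ±1, |Δm_l| ≤ 1): satisfied.
E2 (Δl = 0,±2, l_i+l_f ≥ 2, |Δm_l| ≤ 2): not satisfied.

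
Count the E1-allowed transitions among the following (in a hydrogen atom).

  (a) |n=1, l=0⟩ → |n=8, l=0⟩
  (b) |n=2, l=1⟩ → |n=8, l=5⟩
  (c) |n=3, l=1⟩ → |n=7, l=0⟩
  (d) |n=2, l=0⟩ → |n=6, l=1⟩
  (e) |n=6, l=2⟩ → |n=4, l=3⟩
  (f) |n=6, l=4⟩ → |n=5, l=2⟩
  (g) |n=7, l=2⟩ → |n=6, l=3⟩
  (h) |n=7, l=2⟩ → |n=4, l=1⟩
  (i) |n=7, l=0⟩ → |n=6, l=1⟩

(a) forbidden — Δl = +0 (E1 requires Δl = ±1)
(b) forbidden — Δl = +4 (E1 requires Δl = ±1)
(c) allowed
(d) allowed
(e) allowed
(f) forbidden — Δl = -2 (E1 requires Δl = ±1)
(g) allowed
(h) allowed
(i) allowed
Total allowed: 6 of 9.

6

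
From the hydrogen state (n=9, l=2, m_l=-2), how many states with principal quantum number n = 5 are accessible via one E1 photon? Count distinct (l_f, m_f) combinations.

E1 requires Δl = ±1, so l_f ∈ {1, 3}; with 0 ≤ l_f ≤ n_f−1 = 4, the allowed l_f values are {1, 3}.
For l_f = 1: m_f ∈ {m_i−1, m_i, m_i+1} ∩ [−1, 1] = {-1} → 1 state.
For l_f = 3: m_f ∈ {m_i−1, m_i, m_i+1} ∩ [−3, 3] = {-3, -2, -1} → 3 states.
Total: 4.

4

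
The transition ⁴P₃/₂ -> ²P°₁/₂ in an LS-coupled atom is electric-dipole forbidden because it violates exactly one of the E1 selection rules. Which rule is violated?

the ΔS = 0 rule

Reading off the term symbols: S 3/2→1/2, L 1→1, J 3/2→1/2, parity even→odd.
ΔS = 0: S: 3/2 → 1/2 — fails.
Parity must change: even → odd — ok.
ΔL = 0, ±1 (not L=0↔0): L: 1 → 1, ΔL = +0 — ok.
ΔJ = 0, ±1 (not J=0↔0): J: 3/2 → 1/2, ΔJ = -1 — ok.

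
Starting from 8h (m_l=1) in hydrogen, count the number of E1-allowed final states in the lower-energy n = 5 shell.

3

E1 requires Δl = ±1, so l_f ∈ {4, 6}; with 0 ≤ l_f ≤ n_f−1 = 4, the allowed l_f values are {4}.
For l_f = 4: m_f ∈ {m_i−1, m_i, m_i+1} ∩ [−4, 4] = {0, 1, 2} → 3 states.
Total: 3.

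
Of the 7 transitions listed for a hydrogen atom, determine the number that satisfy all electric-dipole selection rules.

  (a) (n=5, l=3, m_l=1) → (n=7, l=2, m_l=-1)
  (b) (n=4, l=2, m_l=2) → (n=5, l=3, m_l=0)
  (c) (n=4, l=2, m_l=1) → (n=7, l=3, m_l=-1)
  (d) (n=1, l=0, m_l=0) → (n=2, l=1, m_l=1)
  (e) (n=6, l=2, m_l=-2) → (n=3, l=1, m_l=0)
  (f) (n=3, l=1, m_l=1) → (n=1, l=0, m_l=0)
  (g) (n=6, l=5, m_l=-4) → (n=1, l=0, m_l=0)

(a) forbidden — Δm_l = -2 (E1 requires Δm_l = 0, ±1)
(b) forbidden — Δm_l = -2 (E1 requires Δm_l = 0, ±1)
(c) forbidden — Δm_l = -2 (E1 requires Δm_l = 0, ±1)
(d) allowed
(e) forbidden — Δm_l = +2 (E1 requires Δm_l = 0, ±1)
(f) allowed
(g) forbidden — Δl = -5 (E1 requires Δl = ±1); Δm_l = +4 (E1 requires Δm_l = 0, ±1)
Total allowed: 2 of 7.

2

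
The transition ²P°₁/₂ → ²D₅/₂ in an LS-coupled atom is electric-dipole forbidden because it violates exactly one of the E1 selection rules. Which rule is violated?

Reading off the term symbols: S 1/2→1/2, L 1→2, J 1/2→5/2, parity odd→even.
Parity must change: odd → even — ✓.
ΔS = 0: S: 1/2 → 1/2 — ✓.
ΔL = 0, ±1 (not L=0↔0): L: 1 → 2, ΔL = +1 — ✓.
ΔJ = 0, ±1 (not J=0↔0): J: 1/2 → 5/2, ΔJ = +2 — ✗.

the ΔJ = 0, ±1 rule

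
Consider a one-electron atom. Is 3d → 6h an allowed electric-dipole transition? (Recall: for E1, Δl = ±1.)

forbidden

Initial l = 2, final l = 5, so Δl = +3. E1 requires Δl = ±1: violated.
The transition is electric-dipole forbidden.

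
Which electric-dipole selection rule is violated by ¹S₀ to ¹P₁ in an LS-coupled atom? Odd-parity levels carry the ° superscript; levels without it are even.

parity

Reading off the term symbols: S 0→0, L 0→1, J 0→1, parity even→even.
Parity must change: even → even — violated.
ΔS = 0: S: 0 → 0 — satisfied.
ΔL = 0, ±1 (not L=0↔0): L: 0 → 1, ΔL = +1 — satisfied.
ΔJ = 0, ±1 (not J=0↔0): J: 0 → 1, ΔJ = +1 — satisfied.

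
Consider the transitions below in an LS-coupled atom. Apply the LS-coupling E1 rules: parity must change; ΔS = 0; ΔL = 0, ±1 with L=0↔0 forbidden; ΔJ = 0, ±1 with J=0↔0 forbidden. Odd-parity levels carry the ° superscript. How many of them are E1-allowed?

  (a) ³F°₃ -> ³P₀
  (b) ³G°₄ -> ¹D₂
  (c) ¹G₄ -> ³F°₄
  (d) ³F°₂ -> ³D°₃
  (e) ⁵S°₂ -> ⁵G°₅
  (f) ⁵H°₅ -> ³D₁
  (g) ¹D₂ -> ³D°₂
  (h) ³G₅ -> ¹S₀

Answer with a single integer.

0

(a) forbidden (ΔL, ΔJ fail)
(b) forbidden (ΔS, ΔL, ΔJ fail)
(c) forbidden (ΔS fails)
(d) forbidden (parity fails)
(e) forbidden (parity, ΔL, ΔJ fail)
(f) forbidden (ΔS, ΔL, ΔJ fail)
(g) forbidden (ΔS fails)
(h) forbidden (parity, ΔS, ΔL, ΔJ fail)
Total allowed: 0 of 8.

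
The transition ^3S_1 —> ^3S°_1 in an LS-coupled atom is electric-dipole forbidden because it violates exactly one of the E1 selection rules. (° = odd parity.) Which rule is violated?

the L=0 ↔ L=0 exclusion

Parity must change: even → odd — ✓.
ΔS = 0: S: 1 → 1 — ✓.
ΔL = 0, ±1 (not L=0↔0): L: 0 → 0, ΔL = +0 — ✗.
ΔJ = 0, ±1 (not J=0↔0): J: 1 → 1, ΔJ = +0 — ✓.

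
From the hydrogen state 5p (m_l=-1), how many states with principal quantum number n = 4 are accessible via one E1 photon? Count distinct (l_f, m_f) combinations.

4

E1 requires Δl = ±1, so l_f ∈ {0, 2}; with 0 ≤ l_f ≤ n_f−1 = 3, the allowed l_f values are {0, 2}.
For l_f = 0: m_f ∈ {m_i−1, m_i, m_i+1} ∩ [−0, 0] = {0} → 1 state.
For l_f = 2: m_f ∈ {m_i−1, m_i, m_i+1} ∩ [−2, 2] = {-2, -1, 0} → 3 states.
Total: 4.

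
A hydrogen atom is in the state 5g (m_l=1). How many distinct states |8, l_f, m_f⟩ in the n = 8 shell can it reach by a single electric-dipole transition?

6

E1 requires Δl = ±1, so l_f ∈ {3, 5}; with 0 ≤ l_f ≤ n_f−1 = 7, the allowed l_f values are {3, 5}.
For l_f = 3: m_f ∈ {m_i−1, m_i, m_i+1} ∩ [−3, 3] = {0, 1, 2} → 3 states.
For l_f = 5: m_f ∈ {m_i−1, m_i, m_i+1} ∩ [−5, 5] = {0, 1, 2} → 3 states.
Total: 6.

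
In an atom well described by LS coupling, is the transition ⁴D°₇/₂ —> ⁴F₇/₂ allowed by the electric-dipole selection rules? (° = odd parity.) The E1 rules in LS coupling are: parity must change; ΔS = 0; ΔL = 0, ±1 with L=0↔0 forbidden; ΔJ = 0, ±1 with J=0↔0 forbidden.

allowed

ΔL = 0, ±1 (not L=0↔0): L: 2 → 3, ΔL = +1 — ok.
ΔS = 0: S: 3/2 → 3/2 — ok.
ΔJ = 0, ±1 (not J=0↔0): J: 7/2 → 7/2, ΔJ = +0 — ok.
Parity must change: odd → even — ok.
All four E1 rules are satisfied.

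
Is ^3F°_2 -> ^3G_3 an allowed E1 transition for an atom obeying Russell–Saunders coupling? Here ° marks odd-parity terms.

ΔL = 0, ±1 (not L=0↔0): L: 3 → 4, ΔL = +1 — ✓.
ΔJ = 0, ±1 (not J=0↔0): J: 2 → 3, ΔJ = +1 — ✓.
ΔS = 0: S: 1 → 1 — ✓.
Parity must change: odd → even — ✓.
All four E1 rules are satisfied.

allowed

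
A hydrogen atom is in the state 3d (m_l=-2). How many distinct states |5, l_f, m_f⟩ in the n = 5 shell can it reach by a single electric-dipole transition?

E1 requires Δl = ±1, so l_f ∈ {1, 3}; with 0 ≤ l_f ≤ n_f−1 = 4, the allowed l_f values are {1, 3}.
For l_f = 1: m_f ∈ {m_i−1, m_i, m_i+1} ∩ [−1, 1] = {-1} → 1 state.
For l_f = 3: m_f ∈ {m_i−1, m_i, m_i+1} ∩ [−3, 3] = {-3, -2, -1} → 3 states.
Total: 4.

4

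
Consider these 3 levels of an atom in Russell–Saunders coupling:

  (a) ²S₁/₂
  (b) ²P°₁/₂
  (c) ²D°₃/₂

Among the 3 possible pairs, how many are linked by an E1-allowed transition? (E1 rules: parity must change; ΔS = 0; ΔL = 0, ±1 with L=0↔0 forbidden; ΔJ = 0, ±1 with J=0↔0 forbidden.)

1

(a)–(b): allowed.
(a)–(c): forbidden (ΔL).
(b)–(c): forbidden (parity).
Allowed pairs: 1 of 3.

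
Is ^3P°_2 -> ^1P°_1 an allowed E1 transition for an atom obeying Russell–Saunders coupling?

Initial level: S=1, L=1, J=2, parity odd. Final level: S=0, L=1, J=1, parity odd.
Parity must change: odd → odd — violated.
ΔS = 0: S: 1 → 0 — violated.
ΔL = 0, ±1 (not L=0↔0): L: 1 → 1, ΔL = +0 — satisfied.
ΔJ = 0, ±1 (not J=0↔0): J: 2 → 1, ΔJ = -1 — satisfied.
Rule(s) violated: parity, ΔS.

forbidden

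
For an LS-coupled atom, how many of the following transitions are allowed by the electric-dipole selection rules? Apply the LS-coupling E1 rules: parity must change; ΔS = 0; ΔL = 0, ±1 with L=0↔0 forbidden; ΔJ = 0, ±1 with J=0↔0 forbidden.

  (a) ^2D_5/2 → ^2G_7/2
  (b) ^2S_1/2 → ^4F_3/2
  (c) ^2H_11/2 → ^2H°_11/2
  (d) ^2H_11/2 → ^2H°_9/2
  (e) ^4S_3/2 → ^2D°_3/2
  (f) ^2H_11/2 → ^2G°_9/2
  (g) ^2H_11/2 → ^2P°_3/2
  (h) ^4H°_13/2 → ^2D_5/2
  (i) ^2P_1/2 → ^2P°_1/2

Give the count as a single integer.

4

(a) forbidden (parity, ΔL fail)
(b) forbidden (parity, ΔS, ΔL fail)
(c) allowed
(d) allowed
(e) forbidden (ΔS, ΔL fail)
(f) allowed
(g) forbidden (ΔL, ΔJ fail)
(h) forbidden (ΔS, ΔL, ΔJ fail)
(i) allowed
Total allowed: 4 of 9.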